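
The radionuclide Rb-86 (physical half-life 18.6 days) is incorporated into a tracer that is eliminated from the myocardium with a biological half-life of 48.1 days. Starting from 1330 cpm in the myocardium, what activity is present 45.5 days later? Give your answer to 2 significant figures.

1/t_eff = 1/t_phys + 1/t_biol = 1/18.6 + 1/48.1 = 0.074553 per day.
t_eff = 18.6 × 48.1 / (18.6 + 48.1) ≈ 13.413 days.
Remaining = 1330 × (1/2)^(45.5/13.413) = 1330 × (1/2)^3.3922 ≈ 126.68 cpm.

130 cpm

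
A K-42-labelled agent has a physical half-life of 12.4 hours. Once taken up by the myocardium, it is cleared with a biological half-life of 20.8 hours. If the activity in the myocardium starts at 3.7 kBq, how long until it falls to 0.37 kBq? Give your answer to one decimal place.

25.8 hours

1/t_eff = 1/t_phys + 1/t_biol = 1/12.4 + 1/20.8 = 0.12872 per hour.
t_eff = 12.4 × 20.8 / (12.4 + 20.8) ≈ 7.7687 hours.
n = log₂(3.7/0.37) ≈ 3.3219; t = 3.3219 × 7.7687 ≈ 25.807 hours.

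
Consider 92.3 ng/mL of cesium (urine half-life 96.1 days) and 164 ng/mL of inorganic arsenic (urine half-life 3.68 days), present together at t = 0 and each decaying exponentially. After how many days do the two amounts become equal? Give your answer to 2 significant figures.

Set 92.3·(1/2)^(t/96.1) = 164·(1/2)^(t/3.68).
Taking log₂: log₂(92.3/164) = t·(1/96.1 − 1/3.68).
log₂(0.5628) = -0.82929; 1/96.1 − 1/3.68 = -0.26133.
t = -0.82929 / -0.26133 ≈ 3.1733 days.

3.2 days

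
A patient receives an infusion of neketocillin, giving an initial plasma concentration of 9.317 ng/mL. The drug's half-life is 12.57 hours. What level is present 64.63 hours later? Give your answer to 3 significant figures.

0.264 ng/mL

Number of half-lives: n = 64.63/12.57 ≈ 5.1416.
Remaining = 9.317 × (1/2)^5.1416 = 9.317 × 0.028328 ≈ 0.26394 ng/mL.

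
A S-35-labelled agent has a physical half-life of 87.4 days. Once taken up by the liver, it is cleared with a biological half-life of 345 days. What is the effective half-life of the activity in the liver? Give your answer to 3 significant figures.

1/t_eff = 1/t_phys + 1/t_biol = 1/87.4 + 1/345 = 0.01434 per day.
t_eff = 87.4 × 345 / (87.4 + 345) ≈ 69.734 days.

69.7 days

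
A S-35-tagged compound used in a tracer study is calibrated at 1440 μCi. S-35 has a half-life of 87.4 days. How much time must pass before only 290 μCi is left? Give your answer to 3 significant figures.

202 days

Fraction remaining = 290/1440 ≈ 0.20139.
n = log₂(1440/290) = ln(4.9655)/ln 2 ≈ 2.3119 half-lives.
t = n × t½ = 2.3119 × 87.4 ≈ 202.06 days.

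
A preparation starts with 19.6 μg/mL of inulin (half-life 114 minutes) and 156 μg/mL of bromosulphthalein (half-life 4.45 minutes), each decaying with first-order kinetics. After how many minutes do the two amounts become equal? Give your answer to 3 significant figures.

13.9 minutes

Set 19.6·(1/2)^(t/114) = 156·(1/2)^(t/4.45).
Taking log₂: log₂(19.6/156) = t·(1/114 − 1/4.45).
log₂(0.12564) = -2.9926; 1/114 − 1/4.45 = -0.21595.
t = -2.9926 / -0.21595 ≈ 13.858 minutes.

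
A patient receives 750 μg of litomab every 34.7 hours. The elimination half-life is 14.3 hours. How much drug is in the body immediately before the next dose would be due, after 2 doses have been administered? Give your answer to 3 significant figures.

The 2 doses were given 69.4, 34.7 hours ago.
Total = 750·(1/2)^(69.4/14.3) + 750·(1/2)^(34.7/14.3)
      = 25.949 + 139.51 ≈ 165.45 μg.

165 μg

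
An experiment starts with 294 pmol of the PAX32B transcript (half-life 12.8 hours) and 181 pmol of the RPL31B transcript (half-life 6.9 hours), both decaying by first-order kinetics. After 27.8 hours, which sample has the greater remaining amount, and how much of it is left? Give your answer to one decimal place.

PAX32B transcript: 294 × (1/2)^2.1719 ≈ 65.245 pmol.
RPL31B transcript: 181 × (1/2)^4.029 ≈ 11.087 pmol.
PAX32B transcript has more remaining, at ≈ 65.245 pmol.

PAX32B transcript, 65.2 pmol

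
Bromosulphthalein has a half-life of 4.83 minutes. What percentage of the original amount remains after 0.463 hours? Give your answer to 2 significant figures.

1.9%

0.463 hours = 27.78 minutes.
n = 27.78/4.83 ≈ 5.7516 half-lives.
Fraction remaining = (1/2)^5.7516 ≈ 0.018561, i.e. 1.8561%.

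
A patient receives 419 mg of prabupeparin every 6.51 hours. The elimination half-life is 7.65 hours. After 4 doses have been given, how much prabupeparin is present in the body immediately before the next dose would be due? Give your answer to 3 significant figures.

472 mg

The 4 doses were given 26.04, 19.53, 13.02, 6.51 hours ago.
Total = 419·(1/2)^(26.04/7.65) + 419·(1/2)^(19.53/7.65) + 419·(1/2)^(13.02/7.65) + 419·(1/2)^(6.51/7.65)
      = 39.585 + 71.401 + 128.79 + 232.3 ≈ 472.07 mg.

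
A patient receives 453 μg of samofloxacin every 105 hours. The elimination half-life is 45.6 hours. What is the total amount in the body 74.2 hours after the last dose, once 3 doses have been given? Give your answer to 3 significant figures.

182 μg

The 3 doses were given 284.2, 179.2, 74.2 hours ago.
Total = 453·(1/2)^(284.2/45.6) + 453·(1/2)^(179.2/45.6) + 453·(1/2)^(74.2/45.6)
      = 6.0248 + 29.724 + 146.64 ≈ 182.39 μg.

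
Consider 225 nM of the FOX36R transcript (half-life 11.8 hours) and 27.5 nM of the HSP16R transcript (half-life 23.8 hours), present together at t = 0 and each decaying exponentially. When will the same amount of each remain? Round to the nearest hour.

71 hours

Set 225·(1/2)^(t/11.8) = 27.5·(1/2)^(t/23.8).
Taking log₂: log₂(225/27.5) = t·(1/11.8 − 1/23.8).
log₂(8.1818) = 3.0324; 1/11.8 − 1/23.8 = 0.042729.
t = 3.0324 / 0.042729 ≈ 70.969 hours.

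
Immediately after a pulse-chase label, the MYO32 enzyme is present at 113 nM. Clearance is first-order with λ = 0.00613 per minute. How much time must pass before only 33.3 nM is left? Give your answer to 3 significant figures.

t½ = ln 2 / λ = 0.69315 / 0.00613 ≈ 113.07 minutes.
Fraction remaining = 33.3/113 ≈ 0.29469.
n = log₂(113/33.3) = ln(3.3934)/ln 2 ≈ 1.7627 half-lives.
t = n × t½ = 1.7627 × 113.07 ≈ 199.32 minutes.

199 minutes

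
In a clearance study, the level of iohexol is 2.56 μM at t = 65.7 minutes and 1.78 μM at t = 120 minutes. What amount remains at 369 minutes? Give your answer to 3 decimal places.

Over Δt = 120 − 65.7 = 54.3 minutes, the level fell by a factor of 2.56/1.78 ≈ 1.4382.
n = log₂(1.4382) ≈ 0.52427 half-lives, so t½ = 54.3/0.52427 ≈ 103.57 minutes.
From t = 120 to t = 369: 1.78 × (1/2)^((369−120)/103.57) ≈ 0.33629 μM.

0.336 μM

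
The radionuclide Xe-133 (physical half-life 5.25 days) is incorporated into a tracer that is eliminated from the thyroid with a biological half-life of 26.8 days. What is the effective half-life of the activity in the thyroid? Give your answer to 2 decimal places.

1/t_eff = 1/t_phys + 1/t_biol = 1/5.25 + 1/26.8 = 0.22779 per day.
t_eff = 5.25 × 26.8 / (5.25 + 26.8) ≈ 4.39 days.

4.39 days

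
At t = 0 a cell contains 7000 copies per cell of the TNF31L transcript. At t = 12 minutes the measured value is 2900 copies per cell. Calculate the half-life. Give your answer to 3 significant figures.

9.44 minutes

A/A₀ = 2900/7000 ≈ 0.41429.
n = log₂(2.4138) ≈ 1.2713 half-lives elapsed in 12 minutes.
t½ = 12/1.2713 ≈ 9.4391 minutes.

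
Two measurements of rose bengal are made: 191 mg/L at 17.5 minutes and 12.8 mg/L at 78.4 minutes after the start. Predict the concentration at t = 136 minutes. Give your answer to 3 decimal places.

Over Δt = 78.4 − 17.5 = 60.9 minutes, the level fell by a factor of 191/12.8 ≈ 14.922.
n = log₂(14.922) ≈ 3.8994 half-lives, so t½ = 60.9/3.8994 ≈ 15.618 minutes.
From t = 78.4 to t = 136: 12.8 × (1/2)^((136−78.4)/15.618) ≈ 0.9931 mg/L.

0.993 mg/L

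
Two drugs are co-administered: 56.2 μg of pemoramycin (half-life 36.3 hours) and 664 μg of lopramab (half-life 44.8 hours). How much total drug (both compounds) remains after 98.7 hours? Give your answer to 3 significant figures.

pemoramycin: 56.2 × (1/2)^(98.7/36.3) = 56.2 × (1/2)^2.719 ≈ 8.5356 μg.
lopramab: 664 × (1/2)^(98.7/44.8) = 664 × (1/2)^2.2031 ≈ 144.2 μg.
Total = 8.5356 + 144.2 ≈ 152.73 μg.

153 μg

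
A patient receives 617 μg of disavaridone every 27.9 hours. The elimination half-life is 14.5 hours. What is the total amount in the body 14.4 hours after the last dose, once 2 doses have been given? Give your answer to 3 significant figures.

The 2 doses were given 42.3, 14.4 hours ago.
Total = 617·(1/2)^(42.3/14.5) + 617·(1/2)^(14.4/14.5)
      = 81.679 + 309.98 ≈ 391.66 μg.

392 μg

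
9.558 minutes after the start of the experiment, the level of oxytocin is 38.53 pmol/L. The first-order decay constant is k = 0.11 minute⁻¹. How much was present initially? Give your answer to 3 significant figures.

t½ = ln 2 / k = 0.69315 / 0.11 ≈ 6.3013 minutes.
Number of half-lives elapsed: n = 9.558/6.3013 ≈ 1.5168.
A₀ = A × 2^n = 38.53 × 2^1.5168 = 38.53 × 2.8616 ≈ 110.26 pmol/L.

110 pmol/L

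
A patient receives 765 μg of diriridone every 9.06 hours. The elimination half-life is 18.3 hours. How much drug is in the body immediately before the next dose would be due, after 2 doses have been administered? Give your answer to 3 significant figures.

The 2 doses were given 18.12, 9.06 hours ago.
Total = 765·(1/2)^(18.12/18.3) + 765·(1/2)^(9.06/18.3)
      = 385.12 + 542.78 ≈ 927.9 μg.

928 μg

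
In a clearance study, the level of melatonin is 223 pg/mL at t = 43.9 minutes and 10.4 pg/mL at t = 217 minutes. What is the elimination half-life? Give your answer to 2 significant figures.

Over Δt = 217 − 43.9 = 173.1 minutes, the level fell by a factor of 223/10.4 ≈ 21.442.
n = log₂(21.442) ≈ 4.4224 half-lives, so t½ = 173.1/4.4224 ≈ 39.142 minutes.

39 minutes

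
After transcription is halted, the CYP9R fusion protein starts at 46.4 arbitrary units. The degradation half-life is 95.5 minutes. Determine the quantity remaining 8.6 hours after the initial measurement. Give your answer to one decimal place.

Convert the elapsed time: 8.6 hours = 516 minutes.
Number of half-lives: n = 516/95.5 ≈ 5.4031.
Remaining = 46.4 × (1/2)^5.4031 = 46.4 × 0.023632 ≈ 1.0965 arbitrary units.

1.1 arbitrary units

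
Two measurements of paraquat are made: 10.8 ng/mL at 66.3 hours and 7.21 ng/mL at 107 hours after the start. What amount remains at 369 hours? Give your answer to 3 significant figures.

Over Δt = 107 − 66.3 = 40.7 hours, the level fell by a factor of 10.8/7.21 ≈ 1.4979.
n = log₂(1.4979) ≈ 0.58296 half-lives, so t½ = 40.7/0.58296 ≈ 69.816 hours.
From t = 107 to t = 369: 7.21 × (1/2)^((369−107)/69.816) ≈ 0.53488 ng/mL.

0.535 ng/mL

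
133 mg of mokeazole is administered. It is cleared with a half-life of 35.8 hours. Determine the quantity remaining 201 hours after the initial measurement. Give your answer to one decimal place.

Number of half-lives: n = 201/35.8 ≈ 5.6145.
Remaining = 133 × (1/2)^5.6145 = 133 × 0.020411 ≈ 2.7146 mg.

2.7 mg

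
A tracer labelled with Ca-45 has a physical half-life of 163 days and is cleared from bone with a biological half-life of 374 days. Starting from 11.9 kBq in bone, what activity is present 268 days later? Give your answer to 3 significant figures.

2.32 kBq

1/t_eff = 1/t_phys + 1/t_biol = 1/163 + 1/374 = 0.0088088 per day.
t_eff = 163 × 374 / (163 + 374) ≈ 113.52 days.
Remaining = 11.9 × (1/2)^(268/113.52) = 11.9 × (1/2)^2.3607 ≈ 2.3168 kBq.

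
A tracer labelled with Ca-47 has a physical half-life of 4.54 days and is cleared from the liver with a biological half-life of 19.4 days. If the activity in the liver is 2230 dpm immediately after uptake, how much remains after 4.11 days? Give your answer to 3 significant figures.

1/t_eff = 1/t_phys + 1/t_biol = 1/4.54 + 1/19.4 = 0.27181 per day.
t_eff = 4.54 × 19.4 / (4.54 + 19.4) ≈ 3.679 days.
Remaining = 2230 × (1/2)^(4.11/3.679) = 2230 × (1/2)^1.1171 ≈ 1028 dpm.

1030 dpm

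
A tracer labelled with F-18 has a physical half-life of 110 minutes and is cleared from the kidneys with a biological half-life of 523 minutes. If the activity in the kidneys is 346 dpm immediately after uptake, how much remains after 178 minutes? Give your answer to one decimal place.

89.0 dpm

1/t_eff = 1/t_phys + 1/t_biol = 1/110 + 1/523 = 0.011003 per minute.
t_eff = 110 × 523 / (110 + 523) ≈ 90.885 minutes.
Remaining = 346 × (1/2)^(178/90.885) = 346 × (1/2)^1.9585 ≈ 89.023 dpm.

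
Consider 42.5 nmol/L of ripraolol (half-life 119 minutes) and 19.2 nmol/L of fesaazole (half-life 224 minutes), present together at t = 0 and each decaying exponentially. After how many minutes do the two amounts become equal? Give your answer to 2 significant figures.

Set 42.5·(1/2)^(t/119) = 19.2·(1/2)^(t/224).
Taking log₂: log₂(42.5/19.2) = t·(1/119 − 1/224).
log₂(2.2135) = 1.1464; 1/119 − 1/224 = 0.0039391.
t = 1.1464 / 0.0039391 ≈ 291.02 minutes.

290 minutes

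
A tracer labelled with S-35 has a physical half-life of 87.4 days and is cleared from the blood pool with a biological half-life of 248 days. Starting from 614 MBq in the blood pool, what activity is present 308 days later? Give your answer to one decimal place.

22.6 MBq

1/t_eff = 1/t_phys + 1/t_biol = 1/87.4 + 1/248 = 0.015474 per day.
t_eff = 87.4 × 248 / (87.4 + 248) ≈ 64.625 days.
Remaining = 614 × (1/2)^(308/64.625) = 614 × (1/2)^4.766 ≈ 22.567 MBq.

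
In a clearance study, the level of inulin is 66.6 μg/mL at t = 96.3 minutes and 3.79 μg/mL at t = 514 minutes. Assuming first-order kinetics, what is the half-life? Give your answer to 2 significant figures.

Over Δt = 514 − 96.3 = 417.7 minutes, the level fell by a factor of 66.6/3.79 ≈ 17.573.
n = log₂(17.573) ≈ 4.1353 half-lives, so t½ = 417.7/4.1353 ≈ 101.01 minutes.

100 minutes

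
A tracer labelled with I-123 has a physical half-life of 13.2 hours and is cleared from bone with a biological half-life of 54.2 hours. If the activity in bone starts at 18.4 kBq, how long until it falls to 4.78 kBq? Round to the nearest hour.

1/t_eff = 1/t_phys + 1/t_biol = 1/13.2 + 1/54.2 = 0.094208 per hour.
t_eff = 13.2 × 54.2 / (13.2 + 54.2) ≈ 10.615 hours.
n = log₂(18.4/4.78) ≈ 1.9446; t = 1.9446 × 10.615 ≈ 20.642 hours.

21 hours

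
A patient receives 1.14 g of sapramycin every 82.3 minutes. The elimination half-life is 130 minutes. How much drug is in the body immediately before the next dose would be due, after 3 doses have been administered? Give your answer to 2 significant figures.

The 3 doses were given 246.9, 164.6, 82.3 minutes ago.
Total = 1.14·(1/2)^(246.9/130) + 1.14·(1/2)^(164.6/130) + 1.14·(1/2)^(82.3/130)
      = 0.30562 + 0.47397 + 0.73507 ≈ 1.5147 g.

1.5 g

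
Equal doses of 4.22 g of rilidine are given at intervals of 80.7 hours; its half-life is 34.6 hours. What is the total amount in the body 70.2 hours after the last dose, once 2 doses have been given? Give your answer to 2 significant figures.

The 2 doses were given 150.9, 70.2 hours ago.
Total = 4.22·(1/2)^(150.9/34.6) + 4.22·(1/2)^(70.2/34.6)
      = 0.20532 + 1.0341 ≈ 1.2394 g.

1.2 g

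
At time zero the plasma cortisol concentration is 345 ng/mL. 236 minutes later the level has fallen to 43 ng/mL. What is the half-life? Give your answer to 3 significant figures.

78.6 minutes

A/A₀ = 43/345 ≈ 0.12464.
n = log₂(8.0233) ≈ 3.0042 half-lives elapsed in 236 minutes.
t½ = 236/3.0042 ≈ 78.557 minutes.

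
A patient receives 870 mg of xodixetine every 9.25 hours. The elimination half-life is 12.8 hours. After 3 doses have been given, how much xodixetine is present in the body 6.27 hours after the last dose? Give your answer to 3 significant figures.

The 3 doses were given 24.77, 15.52, 6.27 hours ago.
Total = 870·(1/2)^(24.77/12.8) + 870·(1/2)^(15.52/12.8) + 870·(1/2)^(6.27/12.8)
      = 227.5 + 375.42 + 619.53 ≈ 1222.5 mg.

1220 mg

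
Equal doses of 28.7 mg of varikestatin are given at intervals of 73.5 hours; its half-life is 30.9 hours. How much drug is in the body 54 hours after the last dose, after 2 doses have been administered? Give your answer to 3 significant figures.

10.2 mg

The 2 doses were given 127.5, 54 hours ago.
Total = 28.7·(1/2)^(127.5/30.9) + 28.7·(1/2)^(54/30.9)
      = 1.6435 + 8.5469 ≈ 10.19 mg.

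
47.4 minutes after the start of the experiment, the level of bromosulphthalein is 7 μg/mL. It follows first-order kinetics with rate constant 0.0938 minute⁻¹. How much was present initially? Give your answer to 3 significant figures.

t½ = ln 2 / k = 0.69315 / 0.0938 ≈ 7.3896 minutes.
Number of half-lives elapsed: n = 47.4/7.3896 ≈ 6.4144.
A₀ = A × 2^n = 7 × 2^6.4144 = 7 × 85.295 ≈ 597.07 μg/mL.

597 μg/mL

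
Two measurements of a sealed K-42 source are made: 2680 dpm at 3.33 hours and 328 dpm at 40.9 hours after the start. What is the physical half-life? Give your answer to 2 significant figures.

Over Δt = 40.9 − 3.33 = 37.57 hours, the level fell by a factor of 2680/328 ≈ 8.1707.
n = log₂(8.1707) ≈ 3.0305 half-lives, so t½ = 37.57/3.0305 ≈ 12.397 hours.

12 hours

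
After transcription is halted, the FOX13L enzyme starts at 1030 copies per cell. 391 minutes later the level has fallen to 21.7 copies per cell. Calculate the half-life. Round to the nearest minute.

70 minutes

A/A₀ = 21.7/1030 ≈ 0.021068.
n = log₂(47.465) ≈ 5.5688 half-lives elapsed in 391 minutes.
t½ = 391/5.5688 ≈ 70.213 minutes.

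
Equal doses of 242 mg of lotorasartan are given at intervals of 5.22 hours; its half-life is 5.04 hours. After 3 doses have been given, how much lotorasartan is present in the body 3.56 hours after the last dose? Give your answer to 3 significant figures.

256 mg

The 3 doses were given 14, 8.78, 3.56 hours ago.
Total = 242·(1/2)^(14/5.04) + 242·(1/2)^(8.78/5.04) + 242·(1/2)^(3.56/5.04)
      = 35.288 + 72.344 + 148.31 ≈ 255.95 mg.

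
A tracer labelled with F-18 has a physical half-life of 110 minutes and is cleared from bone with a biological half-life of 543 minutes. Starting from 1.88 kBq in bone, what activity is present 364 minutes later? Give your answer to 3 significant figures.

1/t_eff = 1/t_phys + 1/t_biol = 1/110 + 1/543 = 0.010933 per minute.
t_eff = 110 × 543 / (110 + 543) ≈ 91.47 minutes.
Remaining = 1.88 × (1/2)^(364/91.47) = 1.88 × (1/2)^3.9794 ≈ 0.11919 kBq.

0.119 kBq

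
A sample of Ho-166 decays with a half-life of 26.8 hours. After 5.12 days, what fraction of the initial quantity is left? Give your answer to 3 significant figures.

5.12 days = 122.88 hours.
n = 122.88/26.8 ≈ 4.5851 half-lives.
Fraction remaining = (1/2)^4.5851 ≈ 0.041663.

0.0417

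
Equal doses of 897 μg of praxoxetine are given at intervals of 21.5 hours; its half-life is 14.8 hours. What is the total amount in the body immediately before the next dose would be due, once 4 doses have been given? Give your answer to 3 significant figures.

507 μg

The 4 doses were given 86, 64.5, 43, 21.5 hours ago.
Total = 897·(1/2)^(86/14.8) + 897·(1/2)^(64.5/14.8) + 897·(1/2)^(43/14.8) + 897·(1/2)^(21.5/14.8)
      = 15.98 + 43.739 + 119.72 + 327.71 ≈ 507.15 μg.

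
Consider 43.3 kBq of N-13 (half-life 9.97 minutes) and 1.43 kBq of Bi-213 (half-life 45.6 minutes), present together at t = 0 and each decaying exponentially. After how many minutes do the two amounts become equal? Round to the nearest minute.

63 minutes

Set 43.3·(1/2)^(t/9.97) = 1.43·(1/2)^(t/45.6).
Taking log₂: log₂(43.3/1.43) = t·(1/9.97 − 1/45.6).
log₂(30.28) = 4.9203; 1/9.97 − 1/45.6 = 0.078371.
t = 4.9203 / 0.078371 ≈ 62.782 minutes.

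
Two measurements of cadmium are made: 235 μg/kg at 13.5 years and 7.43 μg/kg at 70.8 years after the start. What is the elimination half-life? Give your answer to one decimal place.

Over Δt = 70.8 − 13.5 = 57.3 years, the level fell by a factor of 235/7.43 ≈ 31.629.
n = log₂(31.629) ≈ 4.9832 half-lives, so t½ = 57.3/4.9832 ≈ 11.499 years.

11.5 years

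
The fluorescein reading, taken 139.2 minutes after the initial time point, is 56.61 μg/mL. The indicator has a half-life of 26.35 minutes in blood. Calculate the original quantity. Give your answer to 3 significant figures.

Number of half-lives elapsed: n = 139.2/26.35 ≈ 5.2827.
A₀ = A × 2^n = 56.61 × 2^5.2827 = 56.61 × 38.928 ≈ 2203.7 μg/mL.

2200 μg/mL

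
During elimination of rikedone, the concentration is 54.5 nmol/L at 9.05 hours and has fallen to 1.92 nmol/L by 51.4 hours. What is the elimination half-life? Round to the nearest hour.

Over Δt = 51.4 − 9.05 = 42.35 hours, the level fell by a factor of 54.5/1.92 ≈ 28.385.
n = log₂(28.385) ≈ 4.8271 half-lives, so t½ = 42.35/4.8271 ≈ 8.7734 hours.

9 hours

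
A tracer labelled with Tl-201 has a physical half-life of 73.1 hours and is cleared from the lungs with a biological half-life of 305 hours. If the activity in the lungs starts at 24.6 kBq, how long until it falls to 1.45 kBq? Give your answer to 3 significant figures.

241 hours

1/t_eff = 1/t_phys + 1/t_biol = 1/73.1 + 1/305 = 0.016959 per hour.
t_eff = 73.1 × 305 / (73.1 + 305) ≈ 58.967 hours.
n = log₂(24.6/1.45) ≈ 4.0845; t = 4.0845 × 58.967 ≈ 240.85 hours.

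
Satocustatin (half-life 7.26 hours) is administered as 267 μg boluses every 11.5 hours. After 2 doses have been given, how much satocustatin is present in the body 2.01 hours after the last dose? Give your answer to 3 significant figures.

The 2 doses were given 13.51, 2.01 hours ago.
Total = 267·(1/2)^(13.51/7.26) + 267·(1/2)^(2.01/7.26)
      = 73.507 + 220.38 ≈ 293.89 μg.

294 μg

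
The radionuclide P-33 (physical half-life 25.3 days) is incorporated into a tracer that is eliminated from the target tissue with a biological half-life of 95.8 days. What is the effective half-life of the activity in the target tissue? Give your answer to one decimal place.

1/t_eff = 1/t_phys + 1/t_biol = 1/25.3 + 1/95.8 = 0.049964 per day.
t_eff = 25.3 × 95.8 / (25.3 + 95.8) ≈ 20.014 days.

20.0 days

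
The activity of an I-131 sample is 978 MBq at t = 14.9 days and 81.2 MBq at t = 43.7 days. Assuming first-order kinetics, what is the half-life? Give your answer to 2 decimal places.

8.02 days

Over Δt = 43.7 − 14.9 = 28.8 days, the level fell by a factor of 978/81.2 ≈ 12.044.
n = log₂(12.044) ≈ 3.5903 half-lives, so t½ = 28.8/3.5903 ≈ 8.0217 days.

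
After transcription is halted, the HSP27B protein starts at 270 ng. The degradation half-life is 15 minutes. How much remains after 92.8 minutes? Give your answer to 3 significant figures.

3.71 ng

Number of half-lives: n = 92.8/15 ≈ 6.1867.
Remaining = 270 × (1/2)^6.1867 = 270 × 0.013729 ≈ 3.7067 ng.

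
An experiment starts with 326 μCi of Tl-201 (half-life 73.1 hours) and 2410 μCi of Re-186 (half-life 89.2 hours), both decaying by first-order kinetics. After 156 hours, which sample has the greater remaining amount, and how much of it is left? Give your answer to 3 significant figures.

Tl-201: 326 × (1/2)^2.1341 ≈ 74.268 μCi.
Re-186: 2410 × (1/2)^1.7489 ≈ 717.05 μCi.
Re-186 has more remaining, at ≈ 717.05 μCi.

Re-186, 717 μCi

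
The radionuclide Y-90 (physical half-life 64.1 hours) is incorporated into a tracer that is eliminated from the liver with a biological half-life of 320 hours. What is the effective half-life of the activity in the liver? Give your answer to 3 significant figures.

53.4 hours

1/t_eff = 1/t_phys + 1/t_biol = 1/64.1 + 1/320 = 0.018726 per hour.
t_eff = 64.1 × 320 / (64.1 + 320) ≈ 53.403 hours.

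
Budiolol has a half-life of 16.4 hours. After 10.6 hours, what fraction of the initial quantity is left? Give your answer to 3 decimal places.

0.639

n = 10.6/16.4 ≈ 0.64634 half-lives.
Fraction remaining = (1/2)^0.64634 ≈ 0.6389.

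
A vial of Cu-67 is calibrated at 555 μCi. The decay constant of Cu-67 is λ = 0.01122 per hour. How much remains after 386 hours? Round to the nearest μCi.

7 μCi

t½ = ln 2 / λ = 0.69315 / 0.01122 ≈ 61.778 hours.
Number of half-lives: n = 386/61.778 ≈ 6.2482.
Remaining = 555 × (1/2)^6.2482 = 555 × 0.013155 ≈ 7.3013 μCi.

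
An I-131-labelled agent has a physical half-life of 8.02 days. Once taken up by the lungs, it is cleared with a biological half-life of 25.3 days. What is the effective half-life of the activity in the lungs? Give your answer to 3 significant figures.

1/t_eff = 1/t_phys + 1/t_biol = 1/8.02 + 1/25.3 = 0.16421 per day.
t_eff = 8.02 × 25.3 / (8.02 + 25.3) ≈ 6.0896 days.

6.09 days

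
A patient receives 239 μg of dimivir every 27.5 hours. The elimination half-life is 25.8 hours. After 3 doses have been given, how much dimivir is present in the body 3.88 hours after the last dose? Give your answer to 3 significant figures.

The 3 doses were given 58.88, 31.38, 3.88 hours ago.
Total = 239·(1/2)^(58.88/25.8) + 239·(1/2)^(31.38/25.8) + 239·(1/2)^(3.88/25.8)
      = 49.136 + 102.86 + 215.34 ≈ 367.34 μg.

367 μg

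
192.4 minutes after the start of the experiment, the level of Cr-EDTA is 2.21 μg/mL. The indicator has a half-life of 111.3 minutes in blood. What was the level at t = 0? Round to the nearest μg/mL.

7 μg/mL

Number of half-lives elapsed: n = 192.4/111.3 ≈ 1.7287.
A₀ = A × 2^n = 2.21 × 2^1.7287 = 2.21 × 3.3142 ≈ 7.3244 μg/mL.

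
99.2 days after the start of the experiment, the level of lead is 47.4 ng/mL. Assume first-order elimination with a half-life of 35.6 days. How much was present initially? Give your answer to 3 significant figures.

Number of half-lives elapsed: n = 99.2/35.6 ≈ 2.7865.
A₀ = A × 2^n = 47.4 × 2^2.7865 = 47.4 × 6.8996 ≈ 327.04 ng/mL.

327 ng/mL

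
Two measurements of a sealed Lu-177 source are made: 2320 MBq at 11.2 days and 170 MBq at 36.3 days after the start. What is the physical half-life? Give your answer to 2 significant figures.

6.7 days

Over Δt = 36.3 − 11.2 = 25.1 days, the level fell by a factor of 2320/170 ≈ 13.647.
n = log₂(13.647) ≈ 3.7705 half-lives, so t½ = 25.1/3.7705 ≈ 6.6569 days.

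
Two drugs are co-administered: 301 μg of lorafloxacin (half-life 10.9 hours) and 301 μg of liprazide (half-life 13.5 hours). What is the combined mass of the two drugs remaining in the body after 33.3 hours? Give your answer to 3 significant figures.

90.7 μg

lorafloxacin: 301 × (1/2)^(33.3/10.9) = 301 × (1/2)^3.055 ≈ 36.216 μg.
liprazide: 301 × (1/2)^(33.3/13.5) = 301 × (1/2)^2.4667 ≈ 54.454 μg.
Total = 36.216 + 54.454 ≈ 90.67 μg.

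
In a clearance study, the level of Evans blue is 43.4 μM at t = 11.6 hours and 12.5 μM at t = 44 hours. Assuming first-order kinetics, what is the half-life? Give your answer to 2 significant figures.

Over Δt = 44 − 11.6 = 32.4 hours, the level fell by a factor of 43.4/12.5 ≈ 3.472.
n = log₂(3.472) ≈ 1.7958 half-lives, so t½ = 32.4/1.7958 ≈ 18.042 hours.

18 hours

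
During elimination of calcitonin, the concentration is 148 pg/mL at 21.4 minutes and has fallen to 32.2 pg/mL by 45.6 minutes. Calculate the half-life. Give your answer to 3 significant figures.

11.0 minutes

Over Δt = 45.6 − 21.4 = 24.2 minutes, the level fell by a factor of 148/32.2 ≈ 4.5963.
n = log₂(4.5963) ≈ 2.2005 half-lives, so t½ = 24.2/2.2005 ≈ 10.998 minutes.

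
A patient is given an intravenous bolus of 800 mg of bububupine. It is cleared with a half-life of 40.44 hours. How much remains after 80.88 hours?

Elapsed time is 2 half-lives (80.88/40.44).
Each half-life halves the amount: 800 × (1/2)^2 = 800/4 = 200 mg.

200 mg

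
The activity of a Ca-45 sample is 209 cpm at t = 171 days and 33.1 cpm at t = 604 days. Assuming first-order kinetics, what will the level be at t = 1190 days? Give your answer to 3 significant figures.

2.73 cpm

Over Δt = 604 − 171 = 433 days, the level fell by a factor of 209/33.1 ≈ 6.3142.
n = log₂(6.3142) ≈ 2.6586 half-lives, so t½ = 433/2.6586 ≈ 162.87 days.
From t = 604 to t = 1190: 33.1 × (1/2)^((1190−604)/162.87) ≈ 2.7335 cpm.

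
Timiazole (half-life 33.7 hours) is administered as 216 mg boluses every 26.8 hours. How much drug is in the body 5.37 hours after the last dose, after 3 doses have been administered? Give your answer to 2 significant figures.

370 mg

The 3 doses were given 58.97, 32.17, 5.37 hours ago.
Total = 216·(1/2)^(58.97/33.7) + 216·(1/2)^(32.17/33.7) + 216·(1/2)^(5.37/33.7)
      = 64.224 + 111.45 + 193.41 ≈ 369.09 mg.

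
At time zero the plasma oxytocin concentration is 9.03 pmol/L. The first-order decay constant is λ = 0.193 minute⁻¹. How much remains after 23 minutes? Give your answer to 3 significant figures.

t½ = ln 2 / λ = 0.69315 / 0.193 ≈ 3.5914 minutes.
Number of half-lives: n = 23/3.5914 ≈ 6.4041.
Remaining = 9.03 × (1/2)^6.4041 = 9.03 × 0.011808 ≈ 0.10662 pmol/L.

0.107 pmol/L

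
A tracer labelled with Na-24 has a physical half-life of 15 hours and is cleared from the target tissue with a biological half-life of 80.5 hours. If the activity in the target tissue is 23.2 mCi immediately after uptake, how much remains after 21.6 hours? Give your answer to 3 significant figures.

7.10 mCi

1/t_eff = 1/t_phys + 1/t_biol = 1/15 + 1/80.5 = 0.079089 per hour.
t_eff = 15 × 80.5 / (15 + 80.5) ≈ 12.644 hours.
Remaining = 23.2 × (1/2)^(21.6/12.644) = 23.2 × (1/2)^1.7083 ≈ 7.0996 mCi.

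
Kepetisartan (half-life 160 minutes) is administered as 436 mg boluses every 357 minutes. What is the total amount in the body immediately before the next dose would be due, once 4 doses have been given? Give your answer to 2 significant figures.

120 mg

The 4 doses were given 1428, 1071, 714, 357 minutes ago.
Total = 436·(1/2)^(1428/160) + 436·(1/2)^(1071/160) + 436·(1/2)^(714/160) + 436·(1/2)^(357/160)
      = 0.897 + 4.2118 + 19.776 + 92.857 ≈ 117.74 mg.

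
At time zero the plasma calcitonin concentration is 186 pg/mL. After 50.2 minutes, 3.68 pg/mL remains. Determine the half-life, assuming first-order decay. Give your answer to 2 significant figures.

8.9 minutes

A/A₀ = 3.68/186 ≈ 0.019785.
n = log₂(50.543) ≈ 5.6595 half-lives elapsed in 50.2 minutes.
t½ = 50.2/5.6595 ≈ 8.8701 minutes.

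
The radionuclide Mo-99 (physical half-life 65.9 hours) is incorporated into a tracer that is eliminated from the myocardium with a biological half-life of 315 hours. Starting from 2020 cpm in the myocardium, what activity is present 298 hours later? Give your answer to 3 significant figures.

1/t_eff = 1/t_phys + 1/t_biol = 1/65.9 + 1/315 = 0.018349 per hour.
t_eff = 65.9 × 315 / (65.9 + 315) ≈ 54.499 hours.
Remaining = 2020 × (1/2)^(298/54.499) = 2020 × (1/2)^5.468 ≈ 45.636 cpm.

45.6 cpm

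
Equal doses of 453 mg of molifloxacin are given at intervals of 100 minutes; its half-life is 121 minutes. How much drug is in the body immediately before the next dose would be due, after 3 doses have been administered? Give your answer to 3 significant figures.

481 mg

The 3 doses were given 300, 200, 100 minutes ago.
Total = 453·(1/2)^(300/121) + 453·(1/2)^(200/121) + 453·(1/2)^(100/121)
      = 81.235 + 144.05 + 255.45 ≈ 480.74 mg.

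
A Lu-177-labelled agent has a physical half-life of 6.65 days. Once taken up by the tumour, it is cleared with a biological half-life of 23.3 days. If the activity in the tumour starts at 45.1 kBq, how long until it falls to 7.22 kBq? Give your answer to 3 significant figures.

1/t_eff = 1/t_phys + 1/t_biol = 1/6.65 + 1/23.3 = 0.19329 per day.
t_eff = 6.65 × 23.3 / (6.65 + 23.3) ≈ 5.1735 days.
n = log₂(45.1/7.22) ≈ 2.6431; t = 2.6431 × 5.1735 ≈ 13.674 days.

13.7 days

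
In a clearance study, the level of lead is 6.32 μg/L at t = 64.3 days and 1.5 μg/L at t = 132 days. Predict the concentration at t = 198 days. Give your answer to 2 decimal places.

Over Δt = 132 − 64.3 = 67.7 days, the level fell by a factor of 6.32/1.5 ≈ 4.2133.
n = log₂(4.2133) ≈ 2.075 half-lives, so t½ = 67.7/2.075 ≈ 32.627 days.
From t = 132 to t = 198: 1.5 × (1/2)^((198−132)/32.627) ≈ 0.36911 μg/L.

0.37 μg/L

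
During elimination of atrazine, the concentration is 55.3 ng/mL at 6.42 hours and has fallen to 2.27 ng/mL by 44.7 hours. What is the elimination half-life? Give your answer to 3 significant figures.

8.31 hours

Over Δt = 44.7 − 6.42 = 38.28 hours, the level fell by a factor of 55.3/2.27 ≈ 24.361.
n = log₂(24.361) ≈ 4.6065 half-lives, so t½ = 38.28/4.6065 ≈ 8.31 hours.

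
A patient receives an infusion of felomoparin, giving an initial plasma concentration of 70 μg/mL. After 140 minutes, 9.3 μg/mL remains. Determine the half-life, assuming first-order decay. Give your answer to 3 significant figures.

A/A₀ = 9.3/70 ≈ 0.13286.
n = log₂(7.5269) ≈ 2.9121 half-lives elapsed in 140 minutes.
t½ = 140/2.9121 ≈ 48.076 minutes.

48.1 minutes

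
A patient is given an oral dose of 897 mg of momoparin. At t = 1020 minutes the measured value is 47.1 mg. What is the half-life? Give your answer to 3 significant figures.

A/A₀ = 47.1/897 ≈ 0.052508.
n = log₂(19.045) ≈ 4.2513 half-lives elapsed in 1020 minutes.
t½ = 1020/4.2513 ≈ 239.93 minutes.

240 minutes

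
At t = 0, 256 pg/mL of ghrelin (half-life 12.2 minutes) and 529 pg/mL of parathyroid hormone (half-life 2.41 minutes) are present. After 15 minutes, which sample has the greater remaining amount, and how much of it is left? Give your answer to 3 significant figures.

ghrelin: 256 × (1/2)^1.2295 ≈ 109.17 pg/mL.
parathyroid hormone: 529 × (1/2)^6.2241 ≈ 7.0766 pg/mL.
Ghrelin has more remaining, at ≈ 109.17 pg/mL.

ghrelin, 109 pg/mL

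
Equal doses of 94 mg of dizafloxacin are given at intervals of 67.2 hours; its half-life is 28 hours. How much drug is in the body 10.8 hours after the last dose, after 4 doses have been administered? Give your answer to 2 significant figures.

89 mg

The 4 doses were given 212.4, 145.2, 78, 10.8 hours ago.
Total = 94·(1/2)^(212.4/28) + 94·(1/2)^(145.2/28) + 94·(1/2)^(78/28) + 94·(1/2)^(10.8/28)
      = 0.48933 + 2.5827 + 13.632 + 71.948 ≈ 88.651 mg.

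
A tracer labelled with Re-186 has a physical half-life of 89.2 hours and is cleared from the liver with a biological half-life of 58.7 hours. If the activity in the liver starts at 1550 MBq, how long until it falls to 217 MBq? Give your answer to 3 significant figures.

1/t_eff = 1/t_phys + 1/t_biol = 1/89.2 + 1/58.7 = 0.028247 per hour.
t_eff = 89.2 × 58.7 / (89.2 + 58.7) ≈ 35.403 hours.
n = log₂(1550/217) ≈ 2.8365; t = 2.8365 × 35.403 ≈ 100.42 hours.

100 hours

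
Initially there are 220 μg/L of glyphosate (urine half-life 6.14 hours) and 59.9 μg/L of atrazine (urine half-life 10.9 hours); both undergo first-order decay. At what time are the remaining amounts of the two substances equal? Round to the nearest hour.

26 hours

Set 220·(1/2)^(t/6.14) = 59.9·(1/2)^(t/10.9).
Taking log₂: log₂(220/59.9) = t·(1/6.14 − 1/10.9).
log₂(3.6728) = 1.8769; 1/6.14 − 1/10.9 = 0.071123.
t = 1.8769 / 0.071123 ≈ 26.389 hours.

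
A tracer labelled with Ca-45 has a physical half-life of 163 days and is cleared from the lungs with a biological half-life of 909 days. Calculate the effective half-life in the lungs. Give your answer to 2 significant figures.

140 days

1/t_eff = 1/t_phys + 1/t_biol = 1/163 + 1/909 = 0.0072351 per day.
t_eff = 163 × 909 / (163 + 909) ≈ 138.22 days.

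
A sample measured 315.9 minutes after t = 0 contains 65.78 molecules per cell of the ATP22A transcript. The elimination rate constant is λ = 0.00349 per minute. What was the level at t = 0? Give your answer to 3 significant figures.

t½ = ln 2 / λ = 0.69315 / 0.00349 ≈ 198.61 minutes.
Number of half-lives elapsed: n = 315.9/198.61 ≈ 1.5906.
A₀ = A × 2^n = 65.78 × 2^1.5906 = 65.78 × 3.0117 ≈ 198.11 molecules per cell.

198 molecules per cell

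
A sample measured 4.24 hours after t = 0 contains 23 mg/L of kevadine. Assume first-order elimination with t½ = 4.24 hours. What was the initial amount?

46 mg/L

Number of half-lives elapsed: n = 4.24/4.24 ≈ 1.
A₀ = A × 2^n = 23 × 2^1 = 23 × 2 ≈ 46 mg/L.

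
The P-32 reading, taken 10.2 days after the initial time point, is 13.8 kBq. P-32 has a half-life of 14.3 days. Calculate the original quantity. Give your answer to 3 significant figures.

Number of half-lives elapsed: n = 10.2/14.3 ≈ 0.71329.
A₀ = A × 2^n = 13.8 × 2^0.71329 = 13.8 × 1.6395 ≈ 22.626 kBq.

22.6 kBq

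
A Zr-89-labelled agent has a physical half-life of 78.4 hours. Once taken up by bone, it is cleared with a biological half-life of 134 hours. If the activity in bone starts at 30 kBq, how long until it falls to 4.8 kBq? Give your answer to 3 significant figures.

131 hours

1/t_eff = 1/t_phys + 1/t_biol = 1/78.4 + 1/134 = 0.020218 per hour.
t_eff = 78.4 × 134 / (78.4 + 134) ≈ 49.461 hours.
n = log₂(30/4.8) ≈ 2.6439; t = 2.6439 × 49.461 ≈ 130.77 hours.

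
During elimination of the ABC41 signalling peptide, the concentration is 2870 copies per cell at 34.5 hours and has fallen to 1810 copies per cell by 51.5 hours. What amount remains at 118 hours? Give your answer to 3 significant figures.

Over Δt = 51.5 − 34.5 = 17 hours, the level fell by a factor of 2870/1810 ≈ 1.5856.
n = log₂(1.5856) ≈ 0.66506 half-lives, so t½ = 17/0.66506 ≈ 25.562 hours.
From t = 51.5 to t = 118: 1810 × (1/2)^((118−51.5)/25.562) ≈ 298.22 copies per cell.

298 copies per cell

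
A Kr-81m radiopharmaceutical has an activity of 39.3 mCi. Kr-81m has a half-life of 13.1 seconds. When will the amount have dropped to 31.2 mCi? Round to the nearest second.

4 seconds

Fraction remaining = 31.2/39.3 ≈ 0.79389.
n = log₂(39.3/31.2) = ln(1.2596)/ln 2 ≈ 0.33298 half-lives.
t = n × t½ = 0.33298 × 13.1 ≈ 4.3621 seconds.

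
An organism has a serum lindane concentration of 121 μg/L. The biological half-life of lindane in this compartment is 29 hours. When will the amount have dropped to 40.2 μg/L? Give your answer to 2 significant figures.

46 hours

Fraction remaining = 40.2/121 ≈ 0.33223.
n = log₂(121/40.2) = ln(3.01)/ln 2 ≈ 1.5897 half-lives.
t = n × t½ = 1.5897 × 29 ≈ 46.102 hours.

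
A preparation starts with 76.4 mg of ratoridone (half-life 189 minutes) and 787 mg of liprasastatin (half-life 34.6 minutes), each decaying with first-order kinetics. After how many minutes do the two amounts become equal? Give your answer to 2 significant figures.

140 minutes

Set 76.4·(1/2)^(t/189) = 787·(1/2)^(t/34.6).
Taking log₂: log₂(76.4/787) = t·(1/189 − 1/34.6).
log₂(0.097078) = -3.3647; 1/189 − 1/34.6 = -0.023611.
t = -3.3647 / -0.023611 ≈ 142.51 minutes.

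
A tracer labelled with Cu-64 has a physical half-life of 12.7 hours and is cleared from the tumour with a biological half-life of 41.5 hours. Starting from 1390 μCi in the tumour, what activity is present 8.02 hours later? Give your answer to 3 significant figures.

785 μCi

1/t_eff = 1/t_phys + 1/t_biol = 1/12.7 + 1/41.5 = 0.10284 per hour.
t_eff = 12.7 × 41.5 / (12.7 + 41.5) ≈ 9.7242 hours.
Remaining = 1390 × (1/2)^(8.02/9.7242) = 1390 × (1/2)^0.82475 ≈ 784.77 μCi.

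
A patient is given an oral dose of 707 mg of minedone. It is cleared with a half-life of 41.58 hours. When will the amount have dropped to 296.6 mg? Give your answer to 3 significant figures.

52.1 hours

Fraction remaining = 296.6/707 ≈ 0.41952.
n = log₂(707/296.6) = ln(2.3837)/ln 2 ≈ 1.2532 half-lives.
t = n × t½ = 1.2532 × 41.58 ≈ 52.108 hours.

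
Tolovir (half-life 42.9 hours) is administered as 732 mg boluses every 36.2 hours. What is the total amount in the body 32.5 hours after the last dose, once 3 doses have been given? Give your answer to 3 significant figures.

The 3 doses were given 104.9, 68.7, 32.5 hours ago.
Total = 732·(1/2)^(104.9/42.9) + 732·(1/2)^(68.7/42.9) + 732·(1/2)^(32.5/42.9)
      = 134.41 + 241.24 + 432.97 ≈ 808.61 mg.

809 mg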